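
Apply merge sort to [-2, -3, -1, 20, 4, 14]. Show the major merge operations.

Divide and conquer:
  Merge [-3] + [-1] -> [-3, -1]
  Merge [-2] + [-3, -1] -> [-3, -2, -1]
  Merge [4] + [14] -> [4, 14]
  Merge [20] + [4, 14] -> [4, 14, 20]
  Merge [-3, -2, -1] + [4, 14, 20] -> [-3, -2, -1, 4, 14, 20]


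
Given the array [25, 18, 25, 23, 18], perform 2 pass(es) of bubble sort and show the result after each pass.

After pass 1: [18, 25, 23, 18, 25] (3 swaps)
After pass 2: [18, 23, 18, 25, 25] (2 swaps)
Total swaps: 5


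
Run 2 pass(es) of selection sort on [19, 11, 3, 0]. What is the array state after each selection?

Pass 1: Select minimum 0 at index 3, swap -> [0, 11, 3, 19]
Pass 2: Select minimum 3 at index 2, swap -> [0, 3, 11, 19]


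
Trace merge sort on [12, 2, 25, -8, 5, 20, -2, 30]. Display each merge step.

Divide and conquer:
  Merge [12] + [2] -> [2, 12]
  Merge [25] + [-8] -> [-8, 25]
  Merge [2, 12] + [-8, 25] -> [-8, 2, 12, 25]
  Merge [5] + [20] -> [5, 20]
  Merge [-2] + [30] -> [-2, 30]
  Merge [5, 20] + [-2, 30] -> [-2, 5, 20, 30]
  Merge [-8, 2, 12, 25] + [-2, 5, 20, 30] -> [-8, -2, 2, 5, 12, 20, 25, 30]


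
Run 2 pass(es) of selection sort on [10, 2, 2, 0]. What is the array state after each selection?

Pass 1: Select minimum 0 at index 3, swap -> [0, 2, 2, 10]
Pass 2: Select minimum 2 at index 1, swap -> [0, 2, 2, 10]


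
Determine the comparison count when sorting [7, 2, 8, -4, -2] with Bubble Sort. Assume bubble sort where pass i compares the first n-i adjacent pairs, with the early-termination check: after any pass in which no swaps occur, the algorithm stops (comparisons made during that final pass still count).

Pass 1: compare adjacent pairs (0,1)..(3,4) = 4 comparison(s), 3 swap(s) -> [2, 7, -4, -2, 8]
Pass 2: compare adjacent pairs (0,1)..(2,3) = 3 comparison(s), 2 swap(s) -> [2, -4, -2, 7, 8]
Pass 3: compare adjacent pairs (0,1)..(1,2) = 2 comparison(s), 2 swap(s) -> [-4, -2, 2, 7, 8]
Pass 4: compare adjacent pairs (0,1)..(0,1) = 1 comparison(s), 0 swap(s) -> [-4, -2, 2, 7, 8]
No swaps in this pass, so bubble sort stops here.
Total comparisons: 4 + 3 + 2 + 1 = 10


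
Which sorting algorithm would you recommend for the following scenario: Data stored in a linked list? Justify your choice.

Best choice: Merge sort
Reason: Merge sort doesn't require random access; can be done in O(1) extra space for linked lists


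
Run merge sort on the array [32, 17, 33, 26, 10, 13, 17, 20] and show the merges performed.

Divide and conquer:
  Merge [32] + [17] -> [17, 32]
  Merge [33] + [26] -> [26, 33]
  Merge [17, 32] + [26, 33] -> [17, 26, 32, 33]
  Merge [10] + [13] -> [10, 13]
  Merge [17] + [20] -> [17, 20]
  Merge [10, 13] + [17, 20] -> [10, 13, 17, 20]
  Merge [17, 26, 32, 33] + [10, 13, 17, 20] -> [10, 13, 17, 17, 20, 26, 32, 33]


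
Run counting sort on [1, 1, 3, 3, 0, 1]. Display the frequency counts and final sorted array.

Count array: [1, 3, 0, 2]
(count[i] = number of elements equal to i)
Cumulative count: [1, 4, 4, 6]
Sorted: [0, 1, 1, 1, 3, 3]


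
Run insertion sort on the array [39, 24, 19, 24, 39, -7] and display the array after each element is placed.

First element 39 is already 'sorted'
Insert 24: shifted 1 elements -> [24, 39, 19, 24, 39, -7]
Insert 19: shifted 2 elements -> [19, 24, 39, 24, 39, -7]
Insert 24: shifted 1 elements -> [19, 24, 24, 39, 39, -7]
Insert 39: shifted 0 elements -> [19, 24, 24, 39, 39, -7]
Insert -7: shifted 5 elements -> [-7, 19, 24, 24, 39, 39]


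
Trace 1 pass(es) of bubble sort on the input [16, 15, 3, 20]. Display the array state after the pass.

After pass 1: [15, 3, 16, 20] (2 swaps)
Total swaps: 2


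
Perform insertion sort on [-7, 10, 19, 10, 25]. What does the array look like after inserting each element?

First element -7 is already 'sorted'
Insert 10: shifted 0 elements -> [-7, 10, 19, 10, 25]
Insert 19: shifted 0 elements -> [-7, 10, 19, 10, 25]
Insert 10: shifted 1 elements -> [-7, 10, 10, 19, 25]
Insert 25: shifted 0 elements -> [-7, 10, 10, 19, 25]


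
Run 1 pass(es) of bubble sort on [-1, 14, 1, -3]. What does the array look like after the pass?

After pass 1: [-1, 1, -3, 14] (2 swaps)
Total swaps: 2


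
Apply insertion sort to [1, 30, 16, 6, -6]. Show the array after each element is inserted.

First element 1 is already 'sorted'
Insert 30: shifted 0 elements -> [1, 30, 16, 6, -6]
Insert 16: shifted 1 elements -> [1, 16, 30, 6, -6]
Insert 6: shifted 2 elements -> [1, 6, 16, 30, -6]
Insert -6: shifted 4 elements -> [-6, 1, 6, 16, 30]


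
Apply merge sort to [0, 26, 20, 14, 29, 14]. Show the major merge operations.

Divide and conquer:
  Merge [26] + [20] -> [20, 26]
  Merge [0] + [20, 26] -> [0, 20, 26]
  Merge [29] + [14] -> [14, 29]
  Merge [14] + [14, 29] -> [14, 14, 29]
  Merge [0, 20, 26] + [14, 14, 29] -> [0, 14, 14, 20, 26, 29]


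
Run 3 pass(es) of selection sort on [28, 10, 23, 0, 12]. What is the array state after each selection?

Pass 1: Select minimum 0 at index 3, swap -> [0, 10, 23, 28, 12]
Pass 2: Select minimum 10 at index 1, swap -> [0, 10, 23, 28, 12]
Pass 3: Select minimum 12 at index 4, swap -> [0, 10, 12, 28, 23]


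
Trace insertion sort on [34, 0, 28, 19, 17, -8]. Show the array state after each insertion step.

First element 34 is already 'sorted'
Insert 0: shifted 1 elements -> [0, 34, 28, 19, 17, -8]
Insert 28: shifted 1 elements -> [0, 28, 34, 19, 17, -8]
Insert 19: shifted 2 elements -> [0, 19, 28, 34, 17, -8]
Insert 17: shifted 3 elements -> [0, 17, 19, 28, 34, -8]
Insert -8: shifted 5 elements -> [-8, 0, 17, 19, 28, 34]


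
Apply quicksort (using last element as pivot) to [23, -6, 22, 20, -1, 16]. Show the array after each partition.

Partition 1: pivot=16 at index 2 -> [-6, -1, 16, 20, 23, 22]
Partition 2: pivot=-1 at index 1 -> [-6, -1, 16, 20, 23, 22]
Partition 3: pivot=22 at index 4 -> [-6, -1, 16, 20, 22, 23]


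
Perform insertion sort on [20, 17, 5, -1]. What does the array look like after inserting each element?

First element 20 is already 'sorted'
Insert 17: shifted 1 elements -> [17, 20, 5, -1]
Insert 5: shifted 2 elements -> [5, 17, 20, -1]
Insert -1: shifted 3 elements -> [-1, 5, 17, 20]


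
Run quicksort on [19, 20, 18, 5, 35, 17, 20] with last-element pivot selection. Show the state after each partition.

Partition 1: pivot=20 at index 5 -> [19, 20, 18, 5, 17, 20, 35]
Partition 2: pivot=17 at index 1 -> [5, 17, 18, 19, 20, 20, 35]
Partition 3: pivot=20 at index 4 -> [5, 17, 18, 19, 20, 20, 35]
Partition 4: pivot=19 at index 3 -> [5, 17, 18, 19, 20, 20, 35]


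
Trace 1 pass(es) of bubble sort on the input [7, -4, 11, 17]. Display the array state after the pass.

After pass 1: [-4, 7, 11, 17] (1 swaps)
Total swaps: 1


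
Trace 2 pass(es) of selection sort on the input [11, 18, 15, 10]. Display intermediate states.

Pass 1: Select minimum 10 at index 3, swap -> [10, 18, 15, 11]
Pass 2: Select minimum 11 at index 3, swap -> [10, 11, 15, 18]


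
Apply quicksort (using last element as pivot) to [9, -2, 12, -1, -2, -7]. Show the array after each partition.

Partition 1: pivot=-7 at index 0 -> [-7, -2, 12, -1, -2, 9]
Partition 2: pivot=9 at index 4 -> [-7, -2, -1, -2, 9, 12]
Partition 3: pivot=-2 at index 2 -> [-7, -2, -2, -1, 9, 12]


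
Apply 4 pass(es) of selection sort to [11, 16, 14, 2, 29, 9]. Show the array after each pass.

Pass 1: Select minimum 2 at index 3, swap -> [2, 16, 14, 11, 29, 9]
Pass 2: Select minimum 9 at index 5, swap -> [2, 9, 14, 11, 29, 16]
Pass 3: Select minimum 11 at index 3, swap -> [2, 9, 11, 14, 29, 16]
Pass 4: Select minimum 14 at index 3, swap -> [2, 9, 11, 14, 29, 16]


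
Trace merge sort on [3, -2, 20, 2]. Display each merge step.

Divide and conquer:
  Merge [3] + [-2] -> [-2, 3]
  Merge [20] + [2] -> [2, 20]
  Merge [-2, 3] + [2, 20] -> [-2, 2, 3, 20]


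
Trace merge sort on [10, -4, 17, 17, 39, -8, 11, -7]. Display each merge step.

Divide and conquer:
  Merge [10] + [-4] -> [-4, 10]
  Merge [17] + [17] -> [17, 17]
  Merge [-4, 10] + [17, 17] -> [-4, 10, 17, 17]
  Merge [39] + [-8] -> [-8, 39]
  Merge [11] + [-7] -> [-7, 11]
  Merge [-8, 39] + [-7, 11] -> [-8, -7, 11, 39]
  Merge [-4, 10, 17, 17] + [-8, -7, 11, 39] -> [-8, -7, -4, 10, 11, 17, 17, 39]


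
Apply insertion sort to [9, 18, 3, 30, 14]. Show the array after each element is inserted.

First element 9 is already 'sorted'
Insert 18: shifted 0 elements -> [9, 18, 3, 30, 14]
Insert 3: shifted 2 elements -> [3, 9, 18, 30, 14]
Insert 30: shifted 0 elements -> [3, 9, 18, 30, 14]
Insert 14: shifted 2 elements -> [3, 9, 14, 18, 30]


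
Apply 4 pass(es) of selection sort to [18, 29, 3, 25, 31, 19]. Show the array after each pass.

Pass 1: Select minimum 3 at index 2, swap -> [3, 29, 18, 25, 31, 19]
Pass 2: Select minimum 18 at index 2, swap -> [3, 18, 29, 25, 31, 19]
Pass 3: Select minimum 19 at index 5, swap -> [3, 18, 19, 25, 31, 29]
Pass 4: Select minimum 25 at index 3, swap -> [3, 18, 19, 25, 31, 29]


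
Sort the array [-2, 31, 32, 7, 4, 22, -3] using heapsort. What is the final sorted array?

Build heap: [32, 31, 22, 7, 4, -2, -3]
Extract 32: [31, 7, 22, -3, 4, -2, 32]
Extract 31: [22, 7, -2, -3, 4, 31, 32]
Extract 22: [7, 4, -2, -3, 22, 31, 32]
Extract 7: [4, -3, -2, 7, 22, 31, 32]
Extract 4: [-2, -3, 4, 7, 22, 31, 32]
Extract -2: [-3, -2, 4, 7, 22, 31, 32]


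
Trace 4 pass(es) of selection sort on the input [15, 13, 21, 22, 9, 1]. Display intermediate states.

Pass 1: Select minimum 1 at index 5, swap -> [1, 13, 21, 22, 9, 15]
Pass 2: Select minimum 9 at index 4, swap -> [1, 9, 21, 22, 13, 15]
Pass 3: Select minimum 13 at index 4, swap -> [1, 9, 13, 22, 21, 15]
Pass 4: Select minimum 15 at index 5, swap -> [1, 9, 13, 15, 21, 22]


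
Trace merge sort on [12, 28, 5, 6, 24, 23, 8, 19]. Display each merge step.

Divide and conquer:
  Merge [12] + [28] -> [12, 28]
  Merge [5] + [6] -> [5, 6]
  Merge [12, 28] + [5, 6] -> [5, 6, 12, 28]
  Merge [24] + [23] -> [23, 24]
  Merge [8] + [19] -> [8, 19]
  Merge [23, 24] + [8, 19] -> [8, 19, 23, 24]
  Merge [5, 6, 12, 28] + [8, 19, 23, 24] -> [5, 6, 8, 12, 19, 23, 24, 28]


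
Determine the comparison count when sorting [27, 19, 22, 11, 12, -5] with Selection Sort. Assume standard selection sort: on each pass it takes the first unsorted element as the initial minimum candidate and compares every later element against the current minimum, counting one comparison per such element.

Pass 1: scan indices 1..5 for the minimum = 5 comparison(s); min is -5, place at index 0 -> [-5, 19, 22, 11, 12, 27]
Pass 2: scan indices 2..5 for the minimum = 4 comparison(s); min is 11, place at index 1 -> [-5, 11, 22, 19, 12, 27]
Pass 3: scan indices 3..5 for the minimum = 3 comparison(s); min is 12, place at index 2 -> [-5, 11, 12, 19, 22, 27]
Pass 4: scan indices 4..5 for the minimum = 2 comparison(s); min is 19, place at index 3 -> [-5, 11, 12, 19, 22, 27]
Pass 5: scan indices 5..5 for the minimum = 1 comparison(s); min is 22, place at index 4 -> [-5, 11, 12, 19, 22, 27]
Selection sort always scans the whole unsorted suffix, so the count is (n-1) + (n-2) + ... + 1 = n(n-1)/2 = 6*5/2 = 15 regardless of the input order.
Total comparisons: 5 + 4 + 3 + 2 + 1 = 15


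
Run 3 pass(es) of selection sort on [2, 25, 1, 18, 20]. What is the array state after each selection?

Pass 1: Select minimum 1 at index 2, swap -> [1, 25, 2, 18, 20]
Pass 2: Select minimum 2 at index 2, swap -> [1, 2, 25, 18, 20]
Pass 3: Select minimum 18 at index 3, swap -> [1, 2, 18, 25, 20]


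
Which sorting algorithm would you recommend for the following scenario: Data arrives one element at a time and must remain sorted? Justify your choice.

Best choice: Insertion sort
Reason: Insertion sort naturally handles online/streaming input by inserting each new element into sorted position


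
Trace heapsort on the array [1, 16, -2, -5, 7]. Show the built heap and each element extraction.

Build heap: [16, 7, -2, -5, 1]
Extract 16: [7, 1, -2, -5, 16]
Extract 7: [1, -5, -2, 7, 16]
Extract 1: [-2, -5, 1, 7, 16]
Extract -2: [-5, -2, 1, 7, 16]


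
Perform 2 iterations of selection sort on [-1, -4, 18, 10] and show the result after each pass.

Pass 1: Select minimum -4 at index 1, swap -> [-4, -1, 18, 10]
Pass 2: Select minimum -1 at index 1, swap -> [-4, -1, 18, 10]


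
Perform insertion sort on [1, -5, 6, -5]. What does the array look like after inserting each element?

First element 1 is already 'sorted'
Insert -5: shifted 1 elements -> [-5, 1, 6, -5]
Insert 6: shifted 0 elements -> [-5, 1, 6, -5]
Insert -5: shifted 2 elements -> [-5, -5, 1, 6]


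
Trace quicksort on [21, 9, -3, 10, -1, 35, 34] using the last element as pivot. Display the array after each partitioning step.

Partition 1: pivot=34 at index 5 -> [21, 9, -3, 10, -1, 34, 35]
Partition 2: pivot=-1 at index 1 -> [-3, -1, 21, 10, 9, 34, 35]
Partition 3: pivot=9 at index 2 -> [-3, -1, 9, 10, 21, 34, 35]
Partition 4: pivot=21 at index 4 -> [-3, -1, 9, 10, 21, 34, 35]


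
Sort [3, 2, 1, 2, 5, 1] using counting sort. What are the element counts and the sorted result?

Count array: [0, 2, 2, 1, 0, 1]
(count[i] = number of elements equal to i)
Cumulative count: [0, 2, 4, 5, 5, 6]
Sorted: [1, 1, 2, 2, 3, 5]


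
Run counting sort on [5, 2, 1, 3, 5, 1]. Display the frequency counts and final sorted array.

Count array: [0, 2, 1, 1, 0, 2]
(count[i] = number of elements equal to i)
Cumulative count: [0, 2, 3, 4, 4, 6]
Sorted: [1, 1, 2, 3, 5, 5]


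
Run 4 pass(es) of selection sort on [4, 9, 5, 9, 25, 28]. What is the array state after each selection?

Pass 1: Select minimum 4 at index 0, swap -> [4, 9, 5, 9, 25, 28]
Pass 2: Select minimum 5 at index 2, swap -> [4, 5, 9, 9, 25, 28]
Pass 3: Select minimum 9 at index 2, swap -> [4, 5, 9, 9, 25, 28]
Pass 4: Select minimum 9 at index 3, swap -> [4, 5, 9, 9, 25, 28]


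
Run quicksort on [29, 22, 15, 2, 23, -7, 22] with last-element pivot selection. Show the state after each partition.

Partition 1: pivot=22 at index 4 -> [22, 15, 2, -7, 22, 29, 23]
Partition 2: pivot=-7 at index 0 -> [-7, 15, 2, 22, 22, 29, 23]
Partition 3: pivot=22 at index 3 -> [-7, 15, 2, 22, 22, 29, 23]
Partition 4: pivot=2 at index 1 -> [-7, 2, 15, 22, 22, 29, 23]
Partition 5: pivot=23 at index 5 -> [-7, 2, 15, 22, 22, 23, 29]


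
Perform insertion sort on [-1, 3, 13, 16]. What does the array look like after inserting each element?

First element -1 is already 'sorted'
Insert 3: shifted 0 elements -> [-1, 3, 13, 16]
Insert 13: shifted 0 elements -> [-1, 3, 13, 16]
Insert 16: shifted 0 elements -> [-1, 3, 13, 16]


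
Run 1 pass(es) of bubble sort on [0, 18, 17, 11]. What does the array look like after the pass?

After pass 1: [0, 17, 11, 18] (2 swaps)
Total swaps: 2


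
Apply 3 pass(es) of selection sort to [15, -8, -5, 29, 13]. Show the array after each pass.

Pass 1: Select minimum -8 at index 1, swap -> [-8, 15, -5, 29, 13]
Pass 2: Select minimum -5 at index 2, swap -> [-8, -5, 15, 29, 13]
Pass 3: Select minimum 13 at index 4, swap -> [-8, -5, 13, 29, 15]


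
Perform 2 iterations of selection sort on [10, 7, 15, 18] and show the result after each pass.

Pass 1: Select minimum 7 at index 1, swap -> [7, 10, 15, 18]
Pass 2: Select minimum 10 at index 1, swap -> [7, 10, 15, 18]


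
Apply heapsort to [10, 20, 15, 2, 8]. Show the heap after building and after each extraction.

Build heap: [20, 10, 15, 2, 8]
Extract 20: [15, 10, 8, 2, 20]
Extract 15: [10, 2, 8, 15, 20]
Extract 10: [8, 2, 10, 15, 20]
Extract 8: [2, 8, 10, 15, 20]


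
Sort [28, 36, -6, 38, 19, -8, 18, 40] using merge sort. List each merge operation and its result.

Divide and conquer:
  Merge [28] + [36] -> [28, 36]
  Merge [-6] + [38] -> [-6, 38]
  Merge [28, 36] + [-6, 38] -> [-6, 28, 36, 38]
  Merge [19] + [-8] -> [-8, 19]
  Merge [18] + [40] -> [18, 40]
  Merge [-8, 19] + [18, 40] -> [-8, 18, 19, 40]
  Merge [-6, 28, 36, 38] + [-8, 18, 19, 40] -> [-8, -6, 18, 19, 28, 36, 38, 40]


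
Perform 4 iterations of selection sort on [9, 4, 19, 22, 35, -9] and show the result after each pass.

Pass 1: Select minimum -9 at index 5, swap -> [-9, 4, 19, 22, 35, 9]
Pass 2: Select minimum 4 at index 1, swap -> [-9, 4, 19, 22, 35, 9]
Pass 3: Select minimum 9 at index 5, swap -> [-9, 4, 9, 22, 35, 19]
Pass 4: Select minimum 19 at index 5, swap -> [-9, 4, 9, 19, 35, 22]


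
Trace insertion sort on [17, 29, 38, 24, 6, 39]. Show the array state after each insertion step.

First element 17 is already 'sorted'
Insert 29: shifted 0 elements -> [17, 29, 38, 24, 6, 39]
Insert 38: shifted 0 elements -> [17, 29, 38, 24, 6, 39]
Insert 24: shifted 2 elements -> [17, 24, 29, 38, 6, 39]
Insert 6: shifted 4 elements -> [6, 17, 24, 29, 38, 39]
Insert 39: shifted 0 elements -> [6, 17, 24, 29, 38, 39]


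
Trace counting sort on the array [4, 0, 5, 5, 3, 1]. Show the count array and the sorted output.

Count array: [1, 1, 0, 1, 1, 2]
(count[i] = number of elements equal to i)
Cumulative count: [1, 2, 2, 3, 4, 6]
Sorted: [0, 1, 3, 4, 5, 5]


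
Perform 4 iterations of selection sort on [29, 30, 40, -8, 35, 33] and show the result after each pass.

Pass 1: Select minimum -8 at index 3, swap -> [-8, 30, 40, 29, 35, 33]
Pass 2: Select minimum 29 at index 3, swap -> [-8, 29, 40, 30, 35, 33]
Pass 3: Select minimum 30 at index 3, swap -> [-8, 29, 30, 40, 35, 33]
Pass 4: Select minimum 33 at index 5, swap -> [-8, 29, 30, 33, 35, 40]


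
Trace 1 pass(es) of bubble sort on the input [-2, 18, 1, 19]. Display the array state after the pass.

After pass 1: [-2, 1, 18, 19] (1 swaps)
Total swaps: 1


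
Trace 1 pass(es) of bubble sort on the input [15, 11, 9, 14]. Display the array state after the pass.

After pass 1: [11, 9, 14, 15] (3 swaps)
Total swaps: 3


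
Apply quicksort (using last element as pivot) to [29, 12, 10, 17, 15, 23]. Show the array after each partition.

Partition 1: pivot=23 at index 4 -> [12, 10, 17, 15, 23, 29]
Partition 2: pivot=15 at index 2 -> [12, 10, 15, 17, 23, 29]
Partition 3: pivot=10 at index 0 -> [10, 12, 15, 17, 23, 29]


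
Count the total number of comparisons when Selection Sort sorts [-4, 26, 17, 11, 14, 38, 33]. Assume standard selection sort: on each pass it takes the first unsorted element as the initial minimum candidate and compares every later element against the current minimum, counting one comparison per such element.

Pass 1: scan indices 1..6 for the minimum = 6 comparison(s); min is -4, place at index 0 -> [-4, 26, 17, 11, 14, 38, 33]
Pass 2: scan indices 2..6 for the minimum = 5 comparison(s); min is 11, place at index 1 -> [-4, 11, 17, 26, 14, 38, 33]
Pass 3: scan indices 3..6 for the minimum = 4 comparison(s); min is 14, place at index 2 -> [-4, 11, 14, 26, 17, 38, 33]
Pass 4: scan indices 4..6 for the minimum = 3 comparison(s); min is 17, place at index 3 -> [-4, 11, 14, 17, 26, 38, 33]
Pass 5: scan indices 5..6 for the minimum = 2 comparison(s); min is 26, place at index 4 -> [-4, 11, 14, 17, 26, 38, 33]
Pass 6: scan indices 6..6 for the minimum = 1 comparison(s); min is 33, place at index 5 -> [-4, 11, 14, 17, 26, 33, 38]
Selection sort always scans the whole unsorted suffix, so the count is (n-1) + (n-2) + ... + 1 = n(n-1)/2 = 7*6/2 = 21 regardless of the input order.
Total comparisons: 6 + 5 + 4 + 3 + 2 + 1 = 21


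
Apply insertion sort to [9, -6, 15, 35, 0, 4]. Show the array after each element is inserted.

First element 9 is already 'sorted'
Insert -6: shifted 1 elements -> [-6, 9, 15, 35, 0, 4]
Insert 15: shifted 0 elements -> [-6, 9, 15, 35, 0, 4]
Insert 35: shifted 0 elements -> [-6, 9, 15, 35, 0, 4]
Insert 0: shifted 3 elements -> [-6, 0, 9, 15, 35, 4]
Insert 4: shifted 3 elements -> [-6, 0, 4, 9, 15, 35]


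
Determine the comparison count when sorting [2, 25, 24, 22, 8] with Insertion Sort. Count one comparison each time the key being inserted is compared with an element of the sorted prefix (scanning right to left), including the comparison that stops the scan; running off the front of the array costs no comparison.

Insert 25: 2 <= 25 (stop) = 1 comparison(s) -> [2, 25, 24, 22, 8]
Insert 24: 25 > 24 (shift), 2 <= 24 (stop) = 2 comparison(s) -> [2, 24, 25, 22, 8]
Insert 22: 25 > 22 (shift), 24 > 22 (shift), 2 <= 22 (stop) = 3 comparison(s) -> [2, 22, 24, 25, 8]
Insert 8: 25 > 8 (shift), 24 > 8 (shift), 22 > 8 (shift), 2 <= 8 (stop) = 4 comparison(s) -> [2, 8, 22, 24, 25]
Total comparisons: 1 + 2 + 3 + 4 = 10


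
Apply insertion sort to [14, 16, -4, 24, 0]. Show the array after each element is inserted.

First element 14 is already 'sorted'
Insert 16: shifted 0 elements -> [14, 16, -4, 24, 0]
Insert -4: shifted 2 elements -> [-4, 14, 16, 24, 0]
Insert 24: shifted 0 elements -> [-4, 14, 16, 24, 0]
Insert 0: shifted 3 elements -> [-4, 0, 14, 16, 24]


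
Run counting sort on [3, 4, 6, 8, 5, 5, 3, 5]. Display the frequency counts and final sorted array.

Count array: [0, 0, 0, 2, 1, 3, 1, 0, 1]
(count[i] = number of elements equal to i)
Cumulative count: [0, 0, 0, 2, 3, 6, 7, 7, 8]
Sorted: [3, 3, 4, 5, 5, 5, 6, 8]


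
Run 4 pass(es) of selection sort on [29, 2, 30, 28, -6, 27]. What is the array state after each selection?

Pass 1: Select minimum -6 at index 4, swap -> [-6, 2, 30, 28, 29, 27]
Pass 2: Select minimum 2 at index 1, swap -> [-6, 2, 30, 28, 29, 27]
Pass 3: Select minimum 27 at index 5, swap -> [-6, 2, 27, 28, 29, 30]
Pass 4: Select minimum 28 at index 3, swap -> [-6, 2, 27, 28, 29, 30]


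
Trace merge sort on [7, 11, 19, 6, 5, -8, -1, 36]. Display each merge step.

Divide and conquer:
  Merge [7] + [11] -> [7, 11]
  Merge [19] + [6] -> [6, 19]
  Merge [7, 11] + [6, 19] -> [6, 7, 11, 19]
  Merge [5] + [-8] -> [-8, 5]
  Merge [-1] + [36] -> [-1, 36]
  Merge [-8, 5] + [-1, 36] -> [-8, -1, 5, 36]
  Merge [6, 7, 11, 19] + [-8, -1, 5, 36] -> [-8, -1, 5, 6, 7, 11, 19, 36]


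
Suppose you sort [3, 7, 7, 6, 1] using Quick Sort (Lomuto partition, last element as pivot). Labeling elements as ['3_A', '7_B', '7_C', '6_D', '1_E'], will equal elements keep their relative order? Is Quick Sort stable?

Trace Quick Sort on the labeled array (the key is the number; the letter only tracks identity):
  Partition indices 0..4 around pivot 1_E -> [1_E, 7_B, 7_C, 6_D, 3_A]
  Partition indices 1..4 around pivot 3_A -> [1_E, 3_A, 7_C, 6_D, 7_B]
  Partition indices 2..4 around pivot 7_B -> [1_E, 3_A, 7_C, 6_D, 7_B]
  Partition indices 2..3 around pivot 6_D -> [1_E, 3_A, 6_D, 7_C, 7_B]
Final order: [1_E, 3_A, 6_D, 7_C, 7_B]
Equal keys:
  value 7: originally 7_B, 7_C; after sorting 7_C, 7_B -> order changed
Equal keys were reordered, so Quick Sort is not stable: partition swaps elements across long distances and can reorder equal keys. (One such input is enough; an unstable sort may happen to preserve order on other inputs, but it gives no guarantee.)
Answer: Not stable


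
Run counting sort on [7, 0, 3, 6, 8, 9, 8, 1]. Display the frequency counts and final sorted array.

Count array: [1, 1, 0, 1, 0, 0, 1, 1, 2, 1]
(count[i] = number of elements equal to i)
Cumulative count: [1, 2, 2, 3, 3, 3, 4, 5, 7, 8]
Sorted: [0, 1, 3, 6, 7, 8, 8, 9]


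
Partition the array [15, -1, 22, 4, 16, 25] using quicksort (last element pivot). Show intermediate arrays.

Partition 1: pivot=25 at index 5 -> [15, -1, 22, 4, 16, 25]
Partition 2: pivot=16 at index 3 -> [15, -1, 4, 16, 22, 25]
Partition 3: pivot=4 at index 1 -> [-1, 4, 15, 16, 22, 25]


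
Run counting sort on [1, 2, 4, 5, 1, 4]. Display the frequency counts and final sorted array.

Count array: [0, 2, 1, 0, 2, 1]
(count[i] = number of elements equal to i)
Cumulative count: [0, 2, 3, 3, 5, 6]
Sorted: [1, 1, 2, 4, 4, 5]


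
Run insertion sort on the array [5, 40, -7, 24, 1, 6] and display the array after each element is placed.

First element 5 is already 'sorted'
Insert 40: shifted 0 elements -> [5, 40, -7, 24, 1, 6]
Insert -7: shifted 2 elements -> [-7, 5, 40, 24, 1, 6]
Insert 24: shifted 1 elements -> [-7, 5, 24, 40, 1, 6]
Insert 1: shifted 3 elements -> [-7, 1, 5, 24, 40, 6]
Insert 6: shifted 2 elements -> [-7, 1, 5, 6, 24, 40]


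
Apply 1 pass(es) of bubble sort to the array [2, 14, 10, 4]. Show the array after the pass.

After pass 1: [2, 10, 4, 14] (2 swaps)
Total swaps: 2


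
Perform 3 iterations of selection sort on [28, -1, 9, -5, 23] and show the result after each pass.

Pass 1: Select minimum -5 at index 3, swap -> [-5, -1, 9, 28, 23]
Pass 2: Select minimum -1 at index 1, swap -> [-5, -1, 9, 28, 23]
Pass 3: Select minimum 9 at index 2, swap -> [-5, -1, 9, 28, 23]


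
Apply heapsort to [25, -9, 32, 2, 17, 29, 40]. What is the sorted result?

Build heap: [40, 17, 32, 2, -9, 29, 25]
Extract 40: [32, 17, 29, 2, -9, 25, 40]
Extract 32: [29, 17, 25, 2, -9, 32, 40]
Extract 29: [25, 17, -9, 2, 29, 32, 40]
Extract 25: [17, 2, -9, 25, 29, 32, 40]
Extract 17: [2, -9, 17, 25, 29, 32, 40]
Extract 2: [-9, 2, 17, 25, 29, 32, 40]


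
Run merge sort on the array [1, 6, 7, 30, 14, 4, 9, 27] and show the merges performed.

Divide and conquer:
  Merge [1] + [6] -> [1, 6]
  Merge [7] + [30] -> [7, 30]
  Merge [1, 6] + [7, 30] -> [1, 6, 7, 30]
  Merge [14] + [4] -> [4, 14]
  Merge [9] + [27] -> [9, 27]
  Merge [4, 14] + [9, 27] -> [4, 9, 14, 27]
  Merge [1, 6, 7, 30] + [4, 9, 14, 27] -> [1, 4, 6, 7, 9, 14, 27, 30]


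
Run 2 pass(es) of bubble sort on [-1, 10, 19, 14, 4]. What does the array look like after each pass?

After pass 1: [-1, 10, 14, 4, 19] (2 swaps)
After pass 2: [-1, 10, 4, 14, 19] (1 swaps)
Total swaps: 3


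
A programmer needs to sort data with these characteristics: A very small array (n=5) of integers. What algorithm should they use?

Best choice: Insertion sort
Reason: For tiny inputs the O(n^2) overhead is negligible and insertion sort has minimal constant factors


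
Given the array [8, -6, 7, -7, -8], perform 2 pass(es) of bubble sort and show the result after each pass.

After pass 1: [-6, 7, -7, -8, 8] (4 swaps)
After pass 2: [-6, -7, -8, 7, 8] (2 swaps)
Total swaps: 6


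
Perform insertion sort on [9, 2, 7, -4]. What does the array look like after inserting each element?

First element 9 is already 'sorted'
Insert 2: shifted 1 elements -> [2, 9, 7, -4]
Insert 7: shifted 1 elements -> [2, 7, 9, -4]
Insert -4: shifted 3 elements -> [-4, 2, 7, 9]


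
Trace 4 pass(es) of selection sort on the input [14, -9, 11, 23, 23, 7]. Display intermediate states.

Pass 1: Select minimum -9 at index 1, swap -> [-9, 14, 11, 23, 23, 7]
Pass 2: Select minimum 7 at index 5, swap -> [-9, 7, 11, 23, 23, 14]
Pass 3: Select minimum 11 at index 2, swap -> [-9, 7, 11, 23, 23, 14]
Pass 4: Select minimum 14 at index 5, swap -> [-9, 7, 11, 14, 23, 23]


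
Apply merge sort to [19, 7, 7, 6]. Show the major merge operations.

Divide and conquer:
  Merge [19] + [7] -> [7, 19]
  Merge [7] + [6] -> [6, 7]
  Merge [7, 19] + [6, 7] -> [6, 7, 7, 19]


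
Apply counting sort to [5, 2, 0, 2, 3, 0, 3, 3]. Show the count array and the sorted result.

Count array: [2, 0, 2, 3, 0, 1]
(count[i] = number of elements equal to i)
Cumulative count: [2, 2, 4, 7, 7, 8]
Sorted: [0, 0, 2, 2, 3, 3, 3, 5]


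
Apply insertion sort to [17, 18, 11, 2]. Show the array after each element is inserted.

First element 17 is already 'sorted'
Insert 18: shifted 0 elements -> [17, 18, 11, 2]
Insert 11: shifted 2 elements -> [11, 17, 18, 2]
Insert 2: shifted 3 elements -> [2, 11, 17, 18]


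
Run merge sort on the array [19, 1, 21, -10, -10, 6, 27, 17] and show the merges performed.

Divide and conquer:
  Merge [19] + [1] -> [1, 19]
  Merge [21] + [-10] -> [-10, 21]
  Merge [1, 19] + [-10, 21] -> [-10, 1, 19, 21]
  Merge [-10] + [6] -> [-10, 6]
  Merge [27] + [17] -> [17, 27]
  Merge [-10, 6] + [17, 27] -> [-10, 6, 17, 27]
  Merge [-10, 1, 19, 21] + [-10, 6, 17, 27] -> [-10, -10, 1, 6, 17, 19, 21, 27]


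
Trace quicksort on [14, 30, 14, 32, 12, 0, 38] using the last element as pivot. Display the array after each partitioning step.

Partition 1: pivot=38 at index 6 -> [14, 30, 14, 32, 12, 0, 38]
Partition 2: pivot=0 at index 0 -> [0, 30, 14, 32, 12, 14, 38]
Partition 3: pivot=14 at index 3 -> [0, 14, 12, 14, 30, 32, 38]
Partition 4: pivot=12 at index 1 -> [0, 12, 14, 14, 30, 32, 38]
Partition 5: pivot=32 at index 5 -> [0, 12, 14, 14, 30, 32, 38]


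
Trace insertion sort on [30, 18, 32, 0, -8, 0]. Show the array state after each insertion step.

First element 30 is already 'sorted'
Insert 18: shifted 1 elements -> [18, 30, 32, 0, -8, 0]
Insert 32: shifted 0 elements -> [18, 30, 32, 0, -8, 0]
Insert 0: shifted 3 elements -> [0, 18, 30, 32, -8, 0]
Insert -8: shifted 4 elements -> [-8, 0, 18, 30, 32, 0]
Insert 0: shifted 3 elements -> [-8, 0, 0, 18, 30, 32]


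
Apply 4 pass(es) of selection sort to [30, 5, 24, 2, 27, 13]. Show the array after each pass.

Pass 1: Select minimum 2 at index 3, swap -> [2, 5, 24, 30, 27, 13]
Pass 2: Select minimum 5 at index 1, swap -> [2, 5, 24, 30, 27, 13]
Pass 3: Select minimum 13 at index 5, swap -> [2, 5, 13, 30, 27, 24]
Pass 4: Select minimum 24 at index 5, swap -> [2, 5, 13, 24, 27, 30]


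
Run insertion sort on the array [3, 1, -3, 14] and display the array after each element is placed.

First element 3 is already 'sorted'
Insert 1: shifted 1 elements -> [1, 3, -3, 14]
Insert -3: shifted 2 elements -> [-3, 1, 3, 14]
Insert 14: shifted 0 elements -> [-3, 1, 3, 14]


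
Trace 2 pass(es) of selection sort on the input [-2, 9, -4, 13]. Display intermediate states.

Pass 1: Select minimum -4 at index 2, swap -> [-4, 9, -2, 13]
Pass 2: Select minimum -2 at index 2, swap -> [-4, -2, 9, 13]


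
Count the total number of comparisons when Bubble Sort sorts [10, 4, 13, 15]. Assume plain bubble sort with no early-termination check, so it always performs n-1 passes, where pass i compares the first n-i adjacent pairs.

Pass 1: compare adjacent pairs (0,1)..(2,3) = 3 comparison(s), 1 swap(s) -> [4, 10, 13, 15]
Pass 2: compare adjacent pairs (0,1)..(1,2) = 2 comparison(s), 0 swap(s) -> [4, 10, 13, 15]
Pass 3: compare adjacent pairs (0,1)..(0,1) = 1 comparison(s), 0 swap(s) -> [4, 10, 13, 15]
Total comparisons: 3 + 2 + 1 = 6


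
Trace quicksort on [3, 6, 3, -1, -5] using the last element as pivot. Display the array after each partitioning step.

Partition 1: pivot=-5 at index 0 -> [-5, 6, 3, -1, 3]
Partition 2: pivot=3 at index 3 -> [-5, 3, -1, 3, 6]
Partition 3: pivot=-1 at index 1 -> [-5, -1, 3, 3, 6]


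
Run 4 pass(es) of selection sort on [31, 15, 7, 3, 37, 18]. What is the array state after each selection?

Pass 1: Select minimum 3 at index 3, swap -> [3, 15, 7, 31, 37, 18]
Pass 2: Select minimum 7 at index 2, swap -> [3, 7, 15, 31, 37, 18]
Pass 3: Select minimum 15 at index 2, swap -> [3, 7, 15, 31, 37, 18]
Pass 4: Select minimum 18 at index 5, swap -> [3, 7, 15, 18, 37, 31]


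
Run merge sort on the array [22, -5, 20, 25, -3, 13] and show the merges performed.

Divide and conquer:
  Merge [-5] + [20] -> [-5, 20]
  Merge [22] + [-5, 20] -> [-5, 20, 22]
  Merge [-3] + [13] -> [-3, 13]
  Merge [25] + [-3, 13] -> [-3, 13, 25]
  Merge [-5, 20, 22] + [-3, 13, 25] -> [-5, -3, 13, 20, 22, 25]


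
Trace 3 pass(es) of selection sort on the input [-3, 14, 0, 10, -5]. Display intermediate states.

Pass 1: Select minimum -5 at index 4, swap -> [-5, 14, 0, 10, -3]
Pass 2: Select minimum -3 at index 4, swap -> [-5, -3, 0, 10, 14]
Pass 3: Select minimum 0 at index 2, swap -> [-5, -3, 0, 10, 14]


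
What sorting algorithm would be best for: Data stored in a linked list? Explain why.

Best choice: Merge sort
Reason: Merge sort doesn't require random access; can be done in O(1) extra space for linked lists


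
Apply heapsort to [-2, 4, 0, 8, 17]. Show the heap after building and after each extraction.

Build heap: [17, 8, 0, -2, 4]
Extract 17: [8, 4, 0, -2, 17]
Extract 8: [4, -2, 0, 8, 17]
Extract 4: [0, -2, 4, 8, 17]
Extract 0: [-2, 0, 4, 8, 17]


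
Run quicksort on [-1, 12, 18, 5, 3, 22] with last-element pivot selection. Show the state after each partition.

Partition 1: pivot=22 at index 5 -> [-1, 12, 18, 5, 3, 22]
Partition 2: pivot=3 at index 1 -> [-1, 3, 18, 5, 12, 22]
Partition 3: pivot=12 at index 3 -> [-1, 3, 5, 12, 18, 22]


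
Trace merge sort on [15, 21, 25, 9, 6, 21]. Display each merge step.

Divide and conquer:
  Merge [21] + [25] -> [21, 25]
  Merge [15] + [21, 25] -> [15, 21, 25]
  Merge [6] + [21] -> [6, 21]
  Merge [9] + [6, 21] -> [6, 9, 21]
  Merge [15, 21, 25] + [6, 9, 21] -> [6, 9, 15, 21, 21, 25]


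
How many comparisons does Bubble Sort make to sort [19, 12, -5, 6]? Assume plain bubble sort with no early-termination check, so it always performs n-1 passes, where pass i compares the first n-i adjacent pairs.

Pass 1: compare adjacent pairs (0,1)..(2,3) = 3 comparison(s), 3 swap(s) -> [12, -5, 6, 19]
Pass 2: compare adjacent pairs (0,1)..(1,2) = 2 comparison(s), 2 swap(s) -> [-5, 6, 12, 19]
Pass 3: compare adjacent pairs (0,1)..(0,1) = 1 comparison(s), 0 swap(s) -> [-5, 6, 12, 19]
Total comparisons: 3 + 2 + 1 = 6


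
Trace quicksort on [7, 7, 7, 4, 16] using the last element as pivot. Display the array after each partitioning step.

Partition 1: pivot=16 at index 4 -> [7, 7, 7, 4, 16]
Partition 2: pivot=4 at index 0 -> [4, 7, 7, 7, 16]
Partition 3: pivot=7 at index 3 -> [4, 7, 7, 7, 16]
Partition 4: pivot=7 at index 2 -> [4, 7, 7, 7, 16]


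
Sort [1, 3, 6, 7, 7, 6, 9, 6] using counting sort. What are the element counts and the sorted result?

Count array: [0, 1, 0, 1, 0, 0, 3, 2, 0, 1]
(count[i] = number of elements equal to i)
Cumulative count: [0, 1, 1, 2, 2, 2, 5, 7, 7, 8]
Sorted: [1, 3, 6, 6, 6, 7, 7, 9]


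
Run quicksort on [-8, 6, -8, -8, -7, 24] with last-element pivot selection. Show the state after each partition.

Partition 1: pivot=24 at index 5 -> [-8, 6, -8, -8, -7, 24]
Partition 2: pivot=-7 at index 3 -> [-8, -8, -8, -7, 6, 24]
Partition 3: pivot=-8 at index 2 -> [-8, -8, -8, -7, 6, 24]
Partition 4: pivot=-8 at index 1 -> [-8, -8, -8, -7, 6, 24]


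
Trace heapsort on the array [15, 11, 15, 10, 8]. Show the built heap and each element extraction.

Build heap: [15, 11, 15, 10, 8]
Extract 15: [15, 11, 8, 10, 15]
Extract 15: [11, 10, 8, 15, 15]
Extract 11: [10, 8, 11, 15, 15]
Extract 10: [8, 10, 11, 15, 15]


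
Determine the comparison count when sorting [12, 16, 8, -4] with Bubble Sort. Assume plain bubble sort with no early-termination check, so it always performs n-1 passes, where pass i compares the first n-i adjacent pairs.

Pass 1: compare adjacent pairs (0,1)..(2,3) = 3 comparison(s), 2 swap(s) -> [12, 8, -4, 16]
Pass 2: compare adjacent pairs (0,1)..(1,2) = 2 comparison(s), 2 swap(s) -> [8, -4, 12, 16]
Pass 3: compare adjacent pairs (0,1)..(0,1) = 1 comparison(s), 1 swap(s) -> [-4, 8, 12, 16]
Total comparisons: 3 + 2 + 1 = 6


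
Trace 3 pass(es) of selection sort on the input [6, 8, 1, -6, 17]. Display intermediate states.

Pass 1: Select minimum -6 at index 3, swap -> [-6, 8, 1, 6, 17]
Pass 2: Select minimum 1 at index 2, swap -> [-6, 1, 8, 6, 17]
Pass 3: Select minimum 6 at index 3, swap -> [-6, 1, 6, 8, 17]


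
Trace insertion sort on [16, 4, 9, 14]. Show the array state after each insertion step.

First element 16 is already 'sorted'
Insert 4: shifted 1 elements -> [4, 16, 9, 14]
Insert 9: shifted 1 elements -> [4, 9, 16, 14]
Insert 14: shifted 1 elements -> [4, 9, 14, 16]


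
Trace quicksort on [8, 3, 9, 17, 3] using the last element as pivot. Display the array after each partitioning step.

Partition 1: pivot=3 at index 1 -> [3, 3, 9, 17, 8]
Partition 2: pivot=8 at index 2 -> [3, 3, 8, 17, 9]
Partition 3: pivot=9 at index 3 -> [3, 3, 8, 9, 17]


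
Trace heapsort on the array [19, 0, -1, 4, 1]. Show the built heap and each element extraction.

Build heap: [19, 4, -1, 0, 1]
Extract 19: [4, 1, -1, 0, 19]
Extract 4: [1, 0, -1, 4, 19]
Extract 1: [0, -1, 1, 4, 19]
Extract 0: [-1, 0, 1, 4, 19]


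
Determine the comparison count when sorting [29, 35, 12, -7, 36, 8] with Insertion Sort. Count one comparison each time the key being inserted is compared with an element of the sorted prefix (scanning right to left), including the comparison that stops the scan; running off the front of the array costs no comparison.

Insert 35: 29 <= 35 (stop) = 1 comparison(s) -> [29, 35, 12, -7, 36, 8]
Insert 12: 35 > 12 (shift), 29 > 12 (shift), reached front = 2 comparison(s) -> [12, 29, 35, -7, 36, 8]
Insert -7: 35 > -7 (shift), 29 > -7 (shift), 12 > -7 (shift), reached front = 3 comparison(s) -> [-7, 12, 29, 35, 36, 8]
Insert 36: 35 <= 36 (stop) = 1 comparison(s) -> [-7, 12, 29, 35, 36, 8]
Insert 8: 36 > 8 (shift), 35 > 8 (shift), 29 > 8 (shift), 12 > 8 (shift), -7 <= 8 (stop) = 5 comparison(s) -> [-7, 8, 12, 29, 35, 36]
Total comparisons: 1 + 2 + 3 + 1 + 5 = 12


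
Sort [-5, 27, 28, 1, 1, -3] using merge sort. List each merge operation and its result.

Divide and conquer:
  Merge [27] + [28] -> [27, 28]
  Merge [-5] + [27, 28] -> [-5, 27, 28]
  Merge [1] + [-3] -> [-3, 1]
  Merge [1] + [-3, 1] -> [-3, 1, 1]
  Merge [-5, 27, 28] + [-3, 1, 1] -> [-5, -3, 1, 1, 27, 28]


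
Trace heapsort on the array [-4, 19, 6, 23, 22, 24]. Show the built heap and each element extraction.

Build heap: [24, 23, 6, 19, 22, -4]
Extract 24: [23, 22, 6, 19, -4, 24]
Extract 23: [22, 19, 6, -4, 23, 24]
Extract 22: [19, -4, 6, 22, 23, 24]
Extract 19: [6, -4, 19, 22, 23, 24]
Extract 6: [-4, 6, 19, 22, 23, 24]


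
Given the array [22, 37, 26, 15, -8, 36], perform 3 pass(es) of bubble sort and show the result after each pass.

After pass 1: [22, 26, 15, -8, 36, 37] (4 swaps)
After pass 2: [22, 15, -8, 26, 36, 37] (2 swaps)
After pass 3: [15, -8, 22, 26, 36, 37] (2 swaps)
Total swaps: 8


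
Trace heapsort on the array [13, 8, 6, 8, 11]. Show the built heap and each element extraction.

Build heap: [13, 11, 6, 8, 8]
Extract 13: [11, 8, 6, 8, 13]
Extract 11: [8, 8, 6, 11, 13]
Extract 8: [8, 6, 8, 11, 13]
Extract 8: [6, 8, 8, 11, 13]


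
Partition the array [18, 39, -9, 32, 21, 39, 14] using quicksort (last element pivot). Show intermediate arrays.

Partition 1: pivot=14 at index 1 -> [-9, 14, 18, 32, 21, 39, 39]
Partition 2: pivot=39 at index 6 -> [-9, 14, 18, 32, 21, 39, 39]
Partition 3: pivot=39 at index 5 -> [-9, 14, 18, 32, 21, 39, 39]
Partition 4: pivot=21 at index 3 -> [-9, 14, 18, 21, 32, 39, 39]


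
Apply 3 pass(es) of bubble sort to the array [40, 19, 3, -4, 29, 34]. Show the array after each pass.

After pass 1: [19, 3, -4, 29, 34, 40] (5 swaps)
After pass 2: [3, -4, 19, 29, 34, 40] (2 swaps)
After pass 3: [-4, 3, 19, 29, 34, 40] (1 swaps)
Total swaps: 8


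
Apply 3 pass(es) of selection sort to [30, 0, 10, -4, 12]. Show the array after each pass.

Pass 1: Select minimum -4 at index 3, swap -> [-4, 0, 10, 30, 12]
Pass 2: Select minimum 0 at index 1, swap -> [-4, 0, 10, 30, 12]
Pass 3: Select minimum 10 at index 2, swap -> [-4, 0, 10, 30, 12]


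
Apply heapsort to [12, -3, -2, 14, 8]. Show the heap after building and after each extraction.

Build heap: [14, 12, -2, -3, 8]
Extract 14: [12, 8, -2, -3, 14]
Extract 12: [8, -3, -2, 12, 14]
Extract 8: [-2, -3, 8, 12, 14]
Extract -2: [-3, -2, 8, 12, 14]


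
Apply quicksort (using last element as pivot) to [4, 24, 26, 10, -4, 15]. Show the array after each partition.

Partition 1: pivot=15 at index 3 -> [4, 10, -4, 15, 26, 24]
Partition 2: pivot=-4 at index 0 -> [-4, 10, 4, 15, 26, 24]
Partition 3: pivot=4 at index 1 -> [-4, 4, 10, 15, 26, 24]
Partition 4: pivot=24 at index 4 -> [-4, 4, 10, 15, 24, 26]


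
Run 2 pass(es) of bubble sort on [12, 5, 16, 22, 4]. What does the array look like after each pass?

After pass 1: [5, 12, 16, 4, 22] (2 swaps)
After pass 2: [5, 12, 4, 16, 22] (1 swaps)
Total swaps: 3


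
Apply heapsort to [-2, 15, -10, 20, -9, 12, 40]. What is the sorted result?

Build heap: [40, 20, 12, 15, -9, -2, -10]
Extract 40: [20, 15, 12, -10, -9, -2, 40]
Extract 20: [15, -2, 12, -10, -9, 20, 40]
Extract 15: [12, -2, -9, -10, 15, 20, 40]
Extract 12: [-2, -10, -9, 12, 15, 20, 40]
Extract -2: [-9, -10, -2, 12, 15, 20, 40]
Extract -9: [-10, -9, -2, 12, 15, 20, 40]
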